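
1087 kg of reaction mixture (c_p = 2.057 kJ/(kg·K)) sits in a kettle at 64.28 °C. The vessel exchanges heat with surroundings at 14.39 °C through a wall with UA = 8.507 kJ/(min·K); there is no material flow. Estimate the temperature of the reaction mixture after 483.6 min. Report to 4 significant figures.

22.31 °C

M c_p dT/dt = −UA(T − T_amb).
dT/dt = (T_ss − T)/τ with T_ss = T_amb = 14.3900 °C, τ = M c_p/UA = 1087·2.057/8.507 = 262.838 min.
This is linear first-order; T(t) = T_ss + (T₀ − T_ss) e^(−t/τ).
T(483.6) = 14.3900 + (49.8900)·0.158830 = 22.3140 °C.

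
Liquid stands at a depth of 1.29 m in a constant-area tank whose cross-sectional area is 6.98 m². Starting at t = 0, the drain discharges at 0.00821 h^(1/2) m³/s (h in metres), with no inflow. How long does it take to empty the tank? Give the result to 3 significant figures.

Accumulation of liquid (constant cross-section A): A dh/dt = −0.00821 √h.
Separate and integrate: 2(√h − √h₀) = −(0.00821/A) t.
Tank is empty when √h = 0: t_empty = 2A√h₀/0.00821.
t_empty = 2·6.98·√1.29/0.00821 = 13.960·1.1358/0.00821 = 1931.2 s.

1930 s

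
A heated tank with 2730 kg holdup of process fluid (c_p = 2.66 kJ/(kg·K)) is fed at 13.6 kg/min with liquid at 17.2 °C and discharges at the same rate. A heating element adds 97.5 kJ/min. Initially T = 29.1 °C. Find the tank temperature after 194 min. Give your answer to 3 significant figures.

23.4 °C

Heat balance on the well-mixed liquid: M c_p dT/dt = ṁ c_p (T_in − T) + 97.5.
Rearrange: dT/dt = (T_ss − T)/τ with τ = M/ṁ = 200.74 min and T_ss = T_in + Q̇/(ṁ c_p) = 19.895 °C.
Integrating: T(t) = T_ss + (T₀ − T_ss) e^(−t/τ).
T(194) = 19.895 + (9.2048)·e^(−194/200.74) = 19.895 + (9.2048)·0.38043 = 23.397 °C.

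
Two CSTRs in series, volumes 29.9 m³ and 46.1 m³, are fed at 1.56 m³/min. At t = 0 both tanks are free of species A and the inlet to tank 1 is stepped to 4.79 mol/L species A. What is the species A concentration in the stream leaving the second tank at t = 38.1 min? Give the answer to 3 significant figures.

Each tank obeys Vᵢ dCᵢ/dt = Q(Cᵢ₋₁ − Cᵢ), so τᵢ = Vᵢ/Q.
τ₁ = 29.9/1.56 = 19.167 min; τ₂ = 46.1/1.56 = 29.551 min.
Solving the cascade with C₁(0)=C₂(0)=0 gives C₂(t) = C_in[1 − (τ₁ e^(−t/τ₁) − τ₂ e^(−t/τ₂))/(τ₁ − τ₂)].
At t = 38.1: e^(−t/τ₁) = 0.13699, e^(−t/τ₂) = 0.27547.
C₂ = 4.79·[1 − (19.167·0.13699 − 29.551·0.27547)/(-10.385)] = 4.79·0.46895 = 2.2463 mol/L.

2.25 mol/L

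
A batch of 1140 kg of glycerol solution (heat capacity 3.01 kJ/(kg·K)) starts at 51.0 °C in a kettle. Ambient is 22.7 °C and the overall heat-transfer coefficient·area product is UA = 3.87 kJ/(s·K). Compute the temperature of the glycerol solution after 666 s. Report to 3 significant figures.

36.1 °C

Lumped-capacitance energy balance: M c_p dT/dt = UA(T_amb − T).
dT/dt = (T_ss − T)/τ with T_ss = T_amb = 22.700 °C, τ = M c_p/UA = 1140·3.01/3.87 = 886.67 s.
This is linear first-order; T(t) = T_ss + (T₀ − T_ss) e^(−t/τ).
T(666) = 22.700 + (28.300)·0.47183 = 36.053 °C.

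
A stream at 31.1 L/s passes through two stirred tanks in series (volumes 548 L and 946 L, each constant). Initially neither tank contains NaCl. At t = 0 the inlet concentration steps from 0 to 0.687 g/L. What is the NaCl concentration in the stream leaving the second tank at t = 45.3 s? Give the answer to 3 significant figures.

0.391 g/L

Each tank obeys Vᵢ dCᵢ/dt = Q(Cᵢ₋₁ − Cᵢ), so τᵢ = Vᵢ/Q.
τ₁ = 548/31.1 = 17.621 s; τ₂ = 946/31.1 = 30.418 s.
Tank 1: C₁ = C_in(1 − e^(−t/τ₁)). Tank 2 (τ₁ ≠ τ₂): C₂ = C_in[1 − (τ₁ e^(−t/τ₁) − τ₂ e^(−t/τ₂))/(τ₁ − τ₂)].
At t = 45.3: e^(−t/τ₁) = 0.076470, e^(−t/τ₂) = 0.22554.
C₂ = 0.687·[1 − (17.621·0.076470 − 30.418·0.22554)/(-12.797)] = 0.687·0.56920 = 0.39104 g/L.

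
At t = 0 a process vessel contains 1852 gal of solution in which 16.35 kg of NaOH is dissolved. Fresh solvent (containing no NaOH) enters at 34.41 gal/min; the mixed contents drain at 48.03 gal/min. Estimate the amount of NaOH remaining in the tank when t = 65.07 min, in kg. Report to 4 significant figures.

Total volume: dV/dt = Q_in − Q_out = -13.6200 gal/min, so V(t) = 1852 − 13.6200 t and V(65.07) = 965.747 gal.
No NaOH enters, so dm/dt = −Q_out · (m/V).
dm/m = −Q_out dt/(V₀ − 13.6200 t); integrating gives ln(m/m₀) = −(Q_out/(Q_in−Q_out)) ln(V/V₀).
m = m₀ (V₀/V)^(Q_out/(Q_in−Q_out)) = 16.35 × (1852/965.747)^(-3.52643) = 1.64559 kg.

1.646 kg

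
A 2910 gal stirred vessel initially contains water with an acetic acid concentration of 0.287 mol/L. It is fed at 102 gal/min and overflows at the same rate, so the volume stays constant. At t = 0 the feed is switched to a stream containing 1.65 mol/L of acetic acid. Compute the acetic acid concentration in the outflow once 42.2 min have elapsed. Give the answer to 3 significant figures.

1.34 mol/L

Species balance on the tank: V dC/dt = Q(C_in − C).
Rewrite as dC/dt + C/τ = C_in/τ, τ = V/Q = 28.529 min.
This is linear first-order; C(t) = C_in + (C₀ − C_in) e^(−t/τ).
C(42.2) = 1.65 + (0.287 − 1.65)·e^(−42.2/28.529) = 1.65 + (-1.3630)·0.22783 = 1.3395 mol/L.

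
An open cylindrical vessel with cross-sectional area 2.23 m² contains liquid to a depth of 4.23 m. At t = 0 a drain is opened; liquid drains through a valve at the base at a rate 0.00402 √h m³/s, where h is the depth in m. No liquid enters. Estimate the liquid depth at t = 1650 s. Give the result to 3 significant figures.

0.324 m

A dh/dt = −Q_out = −0.00402 √h.
∫ h^(−1/2) dh = −(0.00402/A) ∫ dt, giving 2√h = 2√h₀ − (0.00402/A) t.
√h = √4.23 − 0.00402·1650/(2·2.23) = 2.0567 − 1.4872 = 0.56948.
h = 0.56948² = 0.32430 m.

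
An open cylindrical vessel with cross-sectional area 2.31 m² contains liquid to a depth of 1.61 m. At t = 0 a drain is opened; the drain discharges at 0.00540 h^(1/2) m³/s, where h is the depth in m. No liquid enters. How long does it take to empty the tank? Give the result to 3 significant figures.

1090 s

A dh/dt = −Q_out = −0.00540 √h.
Separate and integrate: 2(√h − √h₀) = −(0.00540/A) t.
Set h = 0: 2√h₀ = (0.00540/A) t_empty ⇒ t_empty = 2A√h₀/0.00540.
t_empty = 2·2.31·√1.61/0.00540 = 4.6200·1.2689/0.00540 = 1085.6 s.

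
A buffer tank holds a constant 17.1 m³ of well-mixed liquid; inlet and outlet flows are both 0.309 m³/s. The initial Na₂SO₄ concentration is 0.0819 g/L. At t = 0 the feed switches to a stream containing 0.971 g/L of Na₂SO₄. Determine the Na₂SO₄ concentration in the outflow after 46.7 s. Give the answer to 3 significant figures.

0.589 g/L

Accumulation = in − out for the solute gives V dC/dt = Q(C_in − C).
Rewrite as dC/dt + C/τ = C_in/τ, τ = V/Q = 55.340 s.
C approaches C_in exponentially: C(t) = C_in + (C₀ − C_in) e^(−t/τ).
C(46.7) = 0.971 + (0.0819 − 0.971)·e^(−46.7/55.340) = 0.971 + (-0.88910)·0.43004 = 0.58865 g/L.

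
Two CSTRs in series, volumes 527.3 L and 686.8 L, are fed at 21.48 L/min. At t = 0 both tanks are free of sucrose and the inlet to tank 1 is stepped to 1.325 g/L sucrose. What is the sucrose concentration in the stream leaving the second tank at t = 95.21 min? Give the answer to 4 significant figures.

Each tank obeys Vᵢ dCᵢ/dt = Q(Cᵢ₋₁ − Cᵢ), so τᵢ = Vᵢ/Q.
τ₁ = 527.3/21.48 = 24.5484 min; τ₂ = 686.8/21.48 = 31.9739 min.
Tank 1: C₁ = C_in(1 − e^(−t/τ₁)). Tank 2 (τ₁ ≠ τ₂): C₂ = C_in[1 − (τ₁ e^(−t/τ₁) − τ₂ e^(−t/τ₂))/(τ₁ − τ₂)].
At t = 95.21: e^(−t/τ₁) = 0.0206827, e^(−t/τ₂) = 0.0509078.
C₂ = 1.325·[1 − (24.5484·0.0206827 − 31.9739·0.0509078)/(-7.42551)] = 1.325·0.849169 = 1.12515 g/L.

1.125 g/L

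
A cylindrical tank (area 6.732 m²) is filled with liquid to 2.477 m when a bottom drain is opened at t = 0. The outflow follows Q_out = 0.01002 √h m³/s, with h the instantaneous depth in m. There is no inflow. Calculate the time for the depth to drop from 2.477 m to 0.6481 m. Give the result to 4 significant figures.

1033 s

A dh/dt = −Q_out = −0.01002 √h.
This is separable: 2 d(√h)/dt = −0.01002/A, so √h = √h₀ − (0.01002/(2A)) t.
t = 2A(√h₀ − √h)/0.01002 = 2·6.732·(√2.477 − √0.6481)/0.01002
  = 13.4640 × (1.57385 − 0.805047) / 0.01002 = 1033.05 s.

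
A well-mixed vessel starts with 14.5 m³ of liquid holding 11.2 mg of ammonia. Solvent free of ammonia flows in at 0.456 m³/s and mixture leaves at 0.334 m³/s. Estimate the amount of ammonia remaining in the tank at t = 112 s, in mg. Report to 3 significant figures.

1.82 mg

Let m(t) be the amount of ammonia. Volume: V(t) = V₀ + (Q_in − Q_out) t = 14.5 + 0.12200 t; V(112) = 28.164 m³.
No ammonia enters, so dm/dt = −Q_out · (m/V).
dm/m = −Q_out dt/(V₀ + 0.12200 t); integrating gives ln(m/m₀) = −(Q_out/(Q_in−Q_out)) ln(V/V₀).
m = m₀ (V₀/V)^(Q_out/(Q_in−Q_out)) = 11.2 × (14.5/28.164)^(2.7377) = 1.8191 mg.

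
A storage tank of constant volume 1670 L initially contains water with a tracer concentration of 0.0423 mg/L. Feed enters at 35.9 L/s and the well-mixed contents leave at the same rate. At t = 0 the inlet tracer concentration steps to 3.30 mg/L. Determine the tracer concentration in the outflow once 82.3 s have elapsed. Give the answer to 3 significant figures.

Mass balance on the solute (V constant): V dC/dt = Q(C_in − C).
So dC/dt = (C_in − C)/τ with τ = V/Q = 1670/35.9 = 46.518 s.
Integrating: C(t) = C_in + (C₀ − C_in) e^(−t/τ).
C(82.3) = 3.30 + (0.0423 − 3.30)·e^(−82.3/46.518) = 3.30 + (-3.2577)·0.17047 = 2.7447 mg/L.

2.74 mg/L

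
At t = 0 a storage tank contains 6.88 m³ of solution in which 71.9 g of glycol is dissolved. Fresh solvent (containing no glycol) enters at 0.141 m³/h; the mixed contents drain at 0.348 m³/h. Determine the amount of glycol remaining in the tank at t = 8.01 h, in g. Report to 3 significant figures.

Let m(t) be the amount of glycol. Volume: V(t) = V₀ + (Q_in − Q_out) t = 6.88 − 0.20700 t; V(8.01) = 5.2219 m³.
No glycol enters, so dm/dt = −Q_out · (m/V).
Separate: dm/m = −Q_out dt/V(t) ⇒ ln(m/m₀) = −(Q_out/(Q_in−Q_out)) ln(V/V₀).
m = m₀ (V₀/V)^(Q_out/(Q_in−Q_out)) = 71.9 × (6.88/5.2219)^(-1.6812) = 45.227 g.

45.2 g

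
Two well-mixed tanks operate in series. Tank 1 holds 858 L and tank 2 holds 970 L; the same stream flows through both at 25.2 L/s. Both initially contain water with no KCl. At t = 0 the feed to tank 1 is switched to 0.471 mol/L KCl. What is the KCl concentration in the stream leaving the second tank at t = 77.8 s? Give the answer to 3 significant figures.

0.298 mol/L

Species balance on tank i: dCᵢ/dt = (Cᵢ₋₁ − Cᵢ)/τᵢ with τᵢ = Vᵢ/Q.
τ₁ = 858/25.2 = 34.048 s; τ₂ = 970/25.2 = 38.492 s.
Tank 1: C₁ = C_in(1 − e^(−t/τ₁)). Tank 2 (τ₁ ≠ τ₂): C₂ = C_in[1 − (τ₁ e^(−t/τ₁) − τ₂ e^(−t/τ₂))/(τ₁ − τ₂)].
At t = 77.8: e^(−t/τ₁) = 0.10177, e^(−t/τ₂) = 0.13250.
C₂ = 0.471·[1 − (34.048·0.10177 − 38.492·0.13250)/(-4.4444)] = 0.471·0.63212 = 0.29773 mol/L.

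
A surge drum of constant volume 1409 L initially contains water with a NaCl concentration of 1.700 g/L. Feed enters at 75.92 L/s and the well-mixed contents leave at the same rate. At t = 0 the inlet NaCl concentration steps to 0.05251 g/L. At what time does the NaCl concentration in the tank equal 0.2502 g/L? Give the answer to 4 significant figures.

Mass balance on the solute (V constant): V dC/dt = Q(C_in − C), so τ = V/Q = 18.5590 s.
C(t) = C_in + (C₀ − C_in) e^(−t/τ). Set C = 0.2502 and solve for t:
e^(−t/τ) = (C − C_in)/(C₀ − C_in) = (0.2502 − 0.05251)/(1.700 − 0.05251) = 0.119995
t = −τ ln(…) = 18.5590 × 2.12031 = 39.3508 s.

39.35 s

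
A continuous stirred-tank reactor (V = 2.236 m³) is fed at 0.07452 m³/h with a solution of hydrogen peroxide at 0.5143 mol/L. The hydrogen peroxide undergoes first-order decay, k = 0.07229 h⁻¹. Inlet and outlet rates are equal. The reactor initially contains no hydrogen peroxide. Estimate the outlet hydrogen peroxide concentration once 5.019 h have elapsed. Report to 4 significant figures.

0.06677 mol/L

Accumulation = in − out − consumed: V dC/dt = Q C_in − Q C − k V C.
This is linear with rate a = Q/V + k = 0.105617 h⁻¹.
C_ss = Q C_in/(Q + kV) = 0.162286 mol/L; C(t) = C_ss + (C₀ − C_ss) e^(−a t).
C(5.019) = 0.162286 + (-0.162286)·e^(−0.105617·5.019) = 0.162286 + (-0.162286)·0.588550 = 0.0667728 mol/L.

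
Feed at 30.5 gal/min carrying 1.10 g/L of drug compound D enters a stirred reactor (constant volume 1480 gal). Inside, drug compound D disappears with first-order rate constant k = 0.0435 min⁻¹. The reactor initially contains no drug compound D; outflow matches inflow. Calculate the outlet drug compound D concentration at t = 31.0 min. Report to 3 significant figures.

Accumulation = in − out − consumed: V dC/dt = Q C_in − Q C − k V C.
This is linear with rate a = Q/V + k = 0.064108 min⁻¹.
C_ss = Q C_in/(Q + kV) = 0.35360 g/L; C(t) = C_ss + (C₀ − C_ss) e^(−a t).
C(31.0) = 0.35360 + (-0.35360)·e^(−0.064108·31.0) = 0.35360 + (-0.35360)·0.13706 = 0.30514 g/L.

0.305 g/L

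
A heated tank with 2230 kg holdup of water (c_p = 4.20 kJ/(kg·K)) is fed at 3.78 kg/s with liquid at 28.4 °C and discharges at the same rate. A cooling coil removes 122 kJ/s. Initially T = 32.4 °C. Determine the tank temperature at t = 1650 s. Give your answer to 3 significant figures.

M c_p dT/dt = ṁ c_p (T_in − T) − Q̇.
Rearrange: dT/dt = (T_ss − T)/τ with τ = M/ṁ = 589.95 s and T_ss = T_in − Q̇/(ṁ c_p) = 20.715 °C.
This is linear first-order; T(t) = T_ss + (T₀ − T_ss) e^(−t/τ).
T(1650) = 20.715 + (11.685)·e^(−1650/589.95) = 20.715 + (11.685)·0.061001 = 21.428 °C.

21.4 °C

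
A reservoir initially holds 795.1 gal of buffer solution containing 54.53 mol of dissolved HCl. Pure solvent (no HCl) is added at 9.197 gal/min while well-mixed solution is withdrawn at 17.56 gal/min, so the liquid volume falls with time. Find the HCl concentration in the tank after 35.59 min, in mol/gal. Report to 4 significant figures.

Total volume: dV/dt = Q_in − Q_out = -8.36300 gal/min, so V(t) = 795.1 − 8.36300 t and V(35.59) = 497.461 gal.
No HCl enters, so dm/dt = −Q_out · (m/V).
Separate: dm/m = −Q_out dt/V(t) ⇒ ln(m/m₀) = −(Q_out/(Q_in−Q_out)) ln(V/V₀).
m = m₀ (V₀/V)^(Q_out/(Q_in−Q_out)) = 54.53 × (795.1/497.461)^(-2.09972) = 20.3704 mol.
C = m/V = 20.3704/497.461 = 0.0409487 mol/gal.

0.04095 mol/gal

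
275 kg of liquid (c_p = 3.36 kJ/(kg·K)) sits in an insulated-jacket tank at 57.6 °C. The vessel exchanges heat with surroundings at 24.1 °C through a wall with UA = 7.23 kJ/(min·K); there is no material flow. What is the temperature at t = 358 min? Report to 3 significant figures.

26.1 °C

Lumped-capacitance energy balance: M c_p dT/dt = UA(T_amb − T).
dT/dt = (T_ss − T)/τ with T_ss = T_amb = 24.100 °C, τ = M c_p/UA = 275·3.36/7.23 = 127.80 min.
Solution: T(t) = T_ss + (T₀ − T_ss) e^(−t/τ).
T(358) = 24.100 + (33.500)·0.060735 = 26.135 °C.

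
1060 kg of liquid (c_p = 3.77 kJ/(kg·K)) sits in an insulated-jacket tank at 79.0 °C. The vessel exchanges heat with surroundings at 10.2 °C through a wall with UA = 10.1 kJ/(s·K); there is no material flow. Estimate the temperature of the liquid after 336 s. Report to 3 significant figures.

Unsteady energy balance on the tank contents: M c_p dT/dt = −UA(T − T_amb).
dT/dt = (T_ss − T)/τ with T_ss = T_amb = 10.200 °C, τ = M c_p/UA = 1060·3.77/10.1 = 395.66 s.
Integrating: T(t) = T_ss + (T₀ − T_ss) e^(−t/τ).
T(336) = 10.200 + (68.800)·0.42775 = 39.629 °C.

39.6 °C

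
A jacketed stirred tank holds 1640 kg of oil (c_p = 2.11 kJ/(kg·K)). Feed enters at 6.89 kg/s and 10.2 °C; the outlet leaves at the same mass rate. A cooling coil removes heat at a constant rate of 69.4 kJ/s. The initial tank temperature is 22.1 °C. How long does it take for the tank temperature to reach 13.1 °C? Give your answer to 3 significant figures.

185 s

Energy balance: M c_p dT/dt = ṁ c_p (T_in − T) − 69.4.
τ = M/ṁ = 238.03 s; T_ss = T_in − Q̇/(ṁ c_p) = 5.4263 °C.
T(t) = T_ss + (T₀ − T_ss) e^(−t/τ). Set T = 13.1:
e^(−t/τ) = (13.1 − 5.4263)/(22.1 − 5.4263) = 0.46023
t = −238.03 · ln(0.46023) = 184.72 s.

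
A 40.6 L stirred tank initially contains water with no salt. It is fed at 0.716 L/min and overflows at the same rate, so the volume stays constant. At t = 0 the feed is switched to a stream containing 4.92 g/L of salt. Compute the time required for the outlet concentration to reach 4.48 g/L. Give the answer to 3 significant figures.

137 min

Mass balance on the solute (V constant): V dC/dt = Q(C_in − C), so τ = V/Q = 56.704 min.
C(t) = C_in + (C₀ − C_in) e^(−t/τ). Set C = 4.48 and solve for t:
e^(−t/τ) = (C − C_in)/(C₀ − C_in) = (4.48 − 4.92)/(0 − 4.92) = 0.089431
t = −τ ln(…) = 56.704 × 2.4143 = 136.90 min.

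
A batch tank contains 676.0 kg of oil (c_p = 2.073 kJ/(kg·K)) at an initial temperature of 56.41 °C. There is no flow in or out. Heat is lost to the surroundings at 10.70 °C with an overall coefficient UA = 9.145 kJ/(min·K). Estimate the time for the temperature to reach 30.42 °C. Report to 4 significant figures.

128.8 min

Energy balance: M c_p dT/dt = −UA(T − T_amb).
τ = M c_p/UA = 153.237 min; T_ss = T_amb = 10.7000 °C.
T(t) = T_ss + (T₀ − T_ss)e^(−t/τ); set T = 30.42:
t = −τ ln[(T − T_ss)/(T₀ − T_ss)] = −153.237 · ln(0.431415) = 128.823 min.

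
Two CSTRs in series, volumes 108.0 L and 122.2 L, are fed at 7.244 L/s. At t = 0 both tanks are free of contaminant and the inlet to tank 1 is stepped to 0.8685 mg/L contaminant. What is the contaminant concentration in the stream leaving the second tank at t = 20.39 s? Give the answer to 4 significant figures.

0.3194 mg/L

Species balance on tank i: dCᵢ/dt = (Cᵢ₋₁ − Cᵢ)/τᵢ with τᵢ = Vᵢ/Q.
τ₁ = 108.0/7.244 = 14.9089 s; τ₂ = 122.2/7.244 = 16.8691 s.
Solving the cascade with C₁(0)=C₂(0)=0 gives C₂(t) = C_in[1 − (τ₁ e^(−t/τ₁) − τ₂ e^(−t/τ₂))/(τ₁ − τ₂)].
At t = 20.39: e^(−t/τ₁) = 0.254707, e^(−t/τ₂) = 0.298580.
C₂ = 0.8685·[1 − (14.9089·0.254707 − 16.8691·0.298580)/(-1.96024)] = 0.8685·0.367738 = 0.319380 mg/L.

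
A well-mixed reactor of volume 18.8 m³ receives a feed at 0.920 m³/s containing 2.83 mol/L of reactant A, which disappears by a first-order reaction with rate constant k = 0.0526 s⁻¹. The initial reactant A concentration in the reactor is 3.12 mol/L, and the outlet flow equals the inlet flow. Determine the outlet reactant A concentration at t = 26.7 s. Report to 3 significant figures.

1.48 mol/L

Species balance: V dC/dt = Q C_in − Q C − k V C.
dC/dt = (Q/V) C_in − (Q/V + k) C; effective rate a = Q/V + k = 0.048936 + 0.0526 = 0.10154 s⁻¹.
C_ss = Q C_in/(Q + kV) = 1.3639 mol/L; C(t) = C_ss + (C₀ − C_ss) e^(−a t).
C(26.7) = 1.3639 + (1.7561)·e^(−0.10154·26.7) = 1.3639 + (1.7561)·0.066469 = 1.4807 mol/L.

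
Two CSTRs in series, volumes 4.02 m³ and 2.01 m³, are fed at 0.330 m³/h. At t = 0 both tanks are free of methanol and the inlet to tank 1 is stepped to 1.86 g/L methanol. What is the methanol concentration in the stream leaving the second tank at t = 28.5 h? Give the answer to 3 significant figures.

Species balance on tank i: dCᵢ/dt = (Cᵢ₋₁ − Cᵢ)/τᵢ with τᵢ = Vᵢ/Q.
τ₁ = 4.02/0.330 = 12.182 h; τ₂ = 2.01/0.330 = 6.0909 h.
Solving the cascade with C₁(0)=C₂(0)=0 gives C₂(t) = C_in[1 − (τ₁ e^(−t/τ₁) − τ₂ e^(−t/τ₂))/(τ₁ − τ₂)].
At t = 28.5: e^(−t/τ₁) = 0.096371, e^(−t/τ₂) = 0.0092873.
C₂ = 1.86·[1 − (12.182·0.096371 − 6.0909·0.0092873)/(6.0909)] = 1.86·0.81655 = 1.5188 g/L.

1.52 g/L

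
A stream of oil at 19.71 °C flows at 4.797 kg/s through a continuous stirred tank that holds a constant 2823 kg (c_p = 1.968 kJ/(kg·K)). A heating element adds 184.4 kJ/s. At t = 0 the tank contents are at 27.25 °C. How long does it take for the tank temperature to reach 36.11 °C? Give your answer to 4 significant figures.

M c_p dT/dt = ṁ c_p (T_in − T) + Q̇.
τ = M/ṁ = 588.493 s; T_ss = T_in + Q̇/(ṁ c_p) = 39.2429 °C.
T(t) = T_ss + (T₀ − T_ss) e^(−t/τ). Set T = 36.11:
e^(−t/τ) = (36.11 − 39.2429)/(27.25 − 39.2429) = 0.261228
t = −588.493 · ln(0.261228) = 789.971 s.

790.0 s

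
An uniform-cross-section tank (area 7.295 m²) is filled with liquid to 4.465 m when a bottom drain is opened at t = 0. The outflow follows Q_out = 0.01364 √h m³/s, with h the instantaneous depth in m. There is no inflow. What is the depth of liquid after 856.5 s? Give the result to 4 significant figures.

1.722 m

With no inflow, A dh/dt = −0.01364 √h.
Separate and integrate: 2(√h − √h₀) = −(0.01364/A) t.
√h = √4.465 − 0.01364·856.5/(2·7.295) = 2.11305 − 0.800731 = 1.31232.
h = 1.31232² = 1.72219 m.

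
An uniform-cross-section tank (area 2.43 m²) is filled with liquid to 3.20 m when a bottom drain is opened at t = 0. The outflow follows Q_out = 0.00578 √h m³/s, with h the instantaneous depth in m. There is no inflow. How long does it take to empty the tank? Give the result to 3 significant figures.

With no inflow, A dh/dt = −0.00578 √h.
This is separable: 2 d(√h)/dt = −0.00578/A, so √h = √h₀ − (0.00578/(2A)) t.
Tank is empty when √h = 0: t_empty = 2A√h₀/0.00578.
t_empty = 2·2.43·√3.20/0.00578 = 4.8600·1.7889/0.00578 = 1504.1 s.

1500 s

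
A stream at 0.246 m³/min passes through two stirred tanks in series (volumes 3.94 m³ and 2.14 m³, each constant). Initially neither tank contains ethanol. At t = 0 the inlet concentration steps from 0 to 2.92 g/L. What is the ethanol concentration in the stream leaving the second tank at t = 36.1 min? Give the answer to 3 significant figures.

2.30 g/L

Each tank obeys Vᵢ dCᵢ/dt = Q(Cᵢ₋₁ − Cᵢ), so τᵢ = Vᵢ/Q.
τ₁ = 3.94/0.246 = 16.016 min; τ₂ = 2.14/0.246 = 8.6992 min.
Solving the cascade with C₁(0)=C₂(0)=0 gives C₂(t) = C_in[1 − (τ₁ e^(−t/τ₁) − τ₂ e^(−t/τ₂))/(τ₁ − τ₂)].
At t = 36.1: e^(−t/τ₁) = 0.10498, e^(−t/τ₂) = 0.015767.
C₂ = 2.92·[1 − (16.016·0.10498 − 8.6992·0.015767)/(7.3171)] = 2.92·0.78895 = 2.3037 g/L.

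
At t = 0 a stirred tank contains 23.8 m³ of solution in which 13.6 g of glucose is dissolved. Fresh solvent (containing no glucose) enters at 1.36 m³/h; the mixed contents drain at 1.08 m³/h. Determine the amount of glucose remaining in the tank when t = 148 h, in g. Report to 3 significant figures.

0.278 g

Let m(t) be the amount of glucose. Volume: V(t) = V₀ + (Q_in − Q_out) t = 23.8 + 0.28000 t; V(148) = 65.240 m³.
Solute balance: dm/dt = 0 − Q_out C = −Q_out m/V(t).
Separate: dm/m = −Q_out dt/V(t) ⇒ ln(m/m₀) = −(Q_out/(Q_in−Q_out)) ln(V/V₀).
m = m₀ (V₀/V)^(Q_out/(Q_in−Q_out)) = 13.6 × (23.8/65.240)^(3.8571) = 0.27820 g.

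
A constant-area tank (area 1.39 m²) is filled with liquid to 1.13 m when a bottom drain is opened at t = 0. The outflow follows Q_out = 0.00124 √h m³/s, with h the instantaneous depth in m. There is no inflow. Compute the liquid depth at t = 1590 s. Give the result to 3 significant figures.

Unsteady balance on liquid volume: A dh/dt = −0.00124 √h.
Separate and integrate: 2(√h − √h₀) = −(0.00124/A) t.
√h = √1.13 − 0.00124·1590/(2·1.39) = 1.0630 − 0.70921 = 0.35381.
h = 0.35381² = 0.12518 m.

0.125 m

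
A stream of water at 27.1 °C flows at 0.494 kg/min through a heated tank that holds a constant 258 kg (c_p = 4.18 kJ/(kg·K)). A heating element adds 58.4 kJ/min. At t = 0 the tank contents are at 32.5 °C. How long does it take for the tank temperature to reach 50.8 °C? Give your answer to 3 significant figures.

840 min

Heat balance on the well-mixed liquid: M c_p dT/dt = ṁ c_p (T_in − T) + 58.4.
τ = M/ṁ = 522.27 min; T_ss = T_in + Q̇/(ṁ c_p) = 55.382 °C.
T(t) = T_ss + (T₀ − T_ss) e^(−t/τ). Set T = 50.8:
e^(−t/τ) = (50.8 − 55.382)/(32.5 − 55.382) = 0.20024
t = −522.27 · ln(0.20024) = 839.92 min.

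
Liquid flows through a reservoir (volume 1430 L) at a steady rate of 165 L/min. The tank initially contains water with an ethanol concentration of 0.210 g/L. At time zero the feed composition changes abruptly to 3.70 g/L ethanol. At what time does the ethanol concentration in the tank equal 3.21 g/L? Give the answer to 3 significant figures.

Accumulation = in − out for the solute gives V dC/dt = Q(C_in − C), so τ = V/Q = 8.6667 min.
C(t) = C_in + (C₀ − C_in) e^(−t/τ). Set C = 3.21 and solve for t:
e^(−t/τ) = (C − C_in)/(C₀ − C_in) = (3.21 − 3.70)/(0.210 − 3.70) = 0.14040
t = −τ ln(…) = 8.6667 × 1.9633 = 17.015 min.

17.0 min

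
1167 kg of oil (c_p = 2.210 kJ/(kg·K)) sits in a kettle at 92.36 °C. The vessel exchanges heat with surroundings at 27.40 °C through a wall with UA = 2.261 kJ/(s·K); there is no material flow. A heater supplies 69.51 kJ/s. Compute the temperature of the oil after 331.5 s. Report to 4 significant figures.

First-law balance (no shaft work): M c_p dT/dt = −UA(T − T_amb) + Q̇.
dT/dt = (T_ss − T)/τ with T_ss = T_amb + Q̇/UA = 27.40 + 69.51/2.261 = 58.1430 °C, τ = M c_p/UA = 1167·2.210/2.261 = 1140.68 s.
Solution: T(t) = T_ss + (T₀ − T_ss) e^(−t/τ).
T(331.5) = 58.1430 + (34.2170)·0.747802 = 83.7306 °C.

83.73 °C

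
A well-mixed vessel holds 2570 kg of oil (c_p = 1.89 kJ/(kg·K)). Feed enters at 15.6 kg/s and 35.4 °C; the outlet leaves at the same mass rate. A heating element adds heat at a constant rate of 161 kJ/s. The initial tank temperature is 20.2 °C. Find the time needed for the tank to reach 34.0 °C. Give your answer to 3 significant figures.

First-law balance (no shaft work): M c_p dT/dt = ṁ c_p (T_in − T) + 161.
τ = M/ṁ = 164.74 s; T_ss = T_in + Q̇/(ṁ c_p) = 40.861 °C.
T(t) = T_ss + (T₀ − T_ss) e^(−t/τ). Set T = 34.0:
e^(−t/τ) = (34.0 − 40.861)/(20.2 − 40.861) = 0.33206
t = −164.74 · ln(0.33206) = 181.62 s.

182 s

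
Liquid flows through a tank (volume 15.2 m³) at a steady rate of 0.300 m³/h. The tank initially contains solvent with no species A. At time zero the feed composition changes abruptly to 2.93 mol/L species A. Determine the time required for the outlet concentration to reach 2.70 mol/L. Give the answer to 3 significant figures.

129 h

Species balance: V dC/dt = Q(C_in − C) ⇒ τ = V/Q = 50.667 h.
C(t) = C_in + (C₀ − C_in) e^(−t/τ). Set C = 2.70 and solve for t:
e^(−t/τ) = (C − C_in)/(C₀ − C_in) = (2.70 − 2.93)/(0 − 2.93) = 0.078498
t = −τ ln(…) = 50.667 × 2.5447 = 128.93 h.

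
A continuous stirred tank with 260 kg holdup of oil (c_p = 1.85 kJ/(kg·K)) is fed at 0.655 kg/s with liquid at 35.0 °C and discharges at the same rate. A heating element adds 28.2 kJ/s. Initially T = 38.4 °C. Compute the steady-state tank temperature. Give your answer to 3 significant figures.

Heat balance on the well-mixed liquid: M c_p dT/dt = ṁ c_p (T_in − T) + 28.2.
At steady state dT/dt = 0 ⇒ T_ss = T_in + Q̇/(ṁ c_p) = 35.0 + 28.2/(0.655·1.85) = 58.272 °C.

58.3 °C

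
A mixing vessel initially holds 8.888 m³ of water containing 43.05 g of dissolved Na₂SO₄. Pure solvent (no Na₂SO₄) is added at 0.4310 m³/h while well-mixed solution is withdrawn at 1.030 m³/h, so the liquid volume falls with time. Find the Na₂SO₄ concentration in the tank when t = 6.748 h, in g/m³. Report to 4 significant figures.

3.131 g/m³

Total volume: dV/dt = Q_in − Q_out = -0.599000 m³/h, so V(t) = 8.888 − 0.599000 t and V(6.748) = 4.84595 m³.
Solute balance: dm/dt = 0 − Q_out C = −Q_out m/V(t).
Separate: dm/m = −Q_out dt/V(t) ⇒ ln(m/m₀) = −(Q_out/(Q_in−Q_out)) ln(V/V₀).
m = m₀ (V₀/V)^(Q_out/(Q_in−Q_out)) = 43.05 × (8.888/4.84595)^(-1.71953) = 15.1707 g.
C = m/V = 15.1707/4.84595 = 3.13059 g/m³.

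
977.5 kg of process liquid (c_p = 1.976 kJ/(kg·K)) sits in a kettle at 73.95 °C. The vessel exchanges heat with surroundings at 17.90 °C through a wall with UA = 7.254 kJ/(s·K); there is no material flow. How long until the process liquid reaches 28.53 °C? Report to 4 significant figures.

Lumped-capacitance energy balance: M c_p dT/dt = UA(T_amb − T).
τ = M c_p/UA = 266.272 s; T_ss = T_amb = 17.9000 °C.
T(t) = T_ss + (T₀ − T_ss)e^(−t/τ); set T = 28.53:
t = −τ ln[(T − T_ss)/(T₀ − T_ss)] = −266.272 · ln(0.189652) = 442.695 s.

442.7 s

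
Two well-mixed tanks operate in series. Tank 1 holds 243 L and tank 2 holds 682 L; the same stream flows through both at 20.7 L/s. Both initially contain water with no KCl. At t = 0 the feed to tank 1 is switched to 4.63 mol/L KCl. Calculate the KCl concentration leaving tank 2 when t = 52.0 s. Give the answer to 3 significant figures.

Time constants: τᵢ = Vᵢ/Q for each well-mixed tank.
τ₁ = 243/20.7 = 11.739 s; τ₂ = 682/20.7 = 32.947 s.
Solving the cascade with C₁(0)=C₂(0)=0 gives C₂(t) = C_in[1 − (τ₁ e^(−t/τ₁) − τ₂ e^(−t/τ₂))/(τ₁ − τ₂)].
At t = 52.0: e^(−t/τ₁) = 0.011919, e^(−t/τ₂) = 0.20633.
C₂ = 4.63·[1 − (11.739·0.011919 − 32.947·0.20633)/(-21.208)] = 4.63·0.68606 = 3.1765 mol/L.

3.18 mol/L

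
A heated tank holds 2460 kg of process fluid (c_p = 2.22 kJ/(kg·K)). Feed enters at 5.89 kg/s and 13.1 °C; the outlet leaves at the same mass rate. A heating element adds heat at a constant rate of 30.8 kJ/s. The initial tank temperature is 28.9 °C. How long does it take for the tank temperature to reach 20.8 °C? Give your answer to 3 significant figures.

M c_p dT/dt = ṁ c_p (T_in − T) + Q̇.
τ = M/ṁ = 417.66 s; T_ss = T_in + Q̇/(ṁ c_p) = 15.455 °C.
T(t) = T_ss + (T₀ − T_ss) e^(−t/τ). Set T = 20.8:
e^(−t/τ) = (20.8 − 15.455)/(28.9 − 15.455) = 0.39752
t = −417.66 · ln(0.39752) = 385.29 s.

385 s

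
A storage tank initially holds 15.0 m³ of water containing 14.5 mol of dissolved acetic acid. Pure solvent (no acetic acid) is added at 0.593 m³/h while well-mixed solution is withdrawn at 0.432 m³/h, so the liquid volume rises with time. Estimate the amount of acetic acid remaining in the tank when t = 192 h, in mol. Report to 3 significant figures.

0.721 mol

Let m(t) be the amount of acetic acid. Volume: V(t) = V₀ + (Q_in − Q_out) t = 15.0 + 0.16100 t; V(192) = 45.912 m³.
No acetic acid enters, so dm/dt = −Q_out · (m/V).
dm/m = −Q_out dt/(V₀ + 0.16100 t); integrating gives ln(m/m₀) = −(Q_out/(Q_in−Q_out)) ln(V/V₀).
m = m₀ (V₀/V)^(Q_out/(Q_in−Q_out)) = 14.5 × (15.0/45.912)^(2.6832) = 0.72071 mol.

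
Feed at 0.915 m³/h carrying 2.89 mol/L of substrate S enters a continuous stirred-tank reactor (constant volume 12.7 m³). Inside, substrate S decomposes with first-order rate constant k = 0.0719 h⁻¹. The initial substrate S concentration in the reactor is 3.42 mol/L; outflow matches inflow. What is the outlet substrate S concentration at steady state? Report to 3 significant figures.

1.45 mol/L

V dC/dt = Q(C_in − C) − k V C.
At steady state: 0 = Q C_in − (Q + kV) C_ss, so C_ss = Q C_in/(Q + kV).
C_ss = 0.915·2.89/(0.915 + 0.0719·12.7) = 2.6444/1.8281 = 1.4465 mol/L.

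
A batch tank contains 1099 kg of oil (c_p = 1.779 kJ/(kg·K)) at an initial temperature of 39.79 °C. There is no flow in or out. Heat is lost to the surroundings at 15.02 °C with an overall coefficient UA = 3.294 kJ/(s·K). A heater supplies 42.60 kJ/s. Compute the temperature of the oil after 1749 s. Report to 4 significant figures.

28.57 °C

Energy balance: M c_p dT/dt = −UA(T − T_amb) + Q̇.
dT/dt = (T_ss − T)/τ with T_ss = T_amb + Q̇/UA = 15.02 + 42.60/3.294 = 27.9526 °C, τ = M c_p/UA = 1099·1.779/3.294 = 593.540 s.
T approaches T_ss exponentially: T(t) = T_ss + (T₀ − T_ss) e^(−t/τ).
T(1749) = 27.9526 + (11.8374)·0.0525113 = 28.5742 °C.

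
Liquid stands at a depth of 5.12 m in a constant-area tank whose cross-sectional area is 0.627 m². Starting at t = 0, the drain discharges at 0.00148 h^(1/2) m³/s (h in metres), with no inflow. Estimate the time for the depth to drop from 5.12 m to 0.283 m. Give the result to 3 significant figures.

1470 s

With no inflow, A dh/dt = −0.00148 √h.
This is separable: 2 d(√h)/dt = −0.00148/A, so √h = √h₀ − (0.00148/(2A)) t.
t = 2A(√h₀ − √h)/0.00148 = 2·0.627·(√5.12 − √0.283)/0.00148
  = 1.2540 × (2.2627 − 0.53198) / 0.00148 = 1466.5 s.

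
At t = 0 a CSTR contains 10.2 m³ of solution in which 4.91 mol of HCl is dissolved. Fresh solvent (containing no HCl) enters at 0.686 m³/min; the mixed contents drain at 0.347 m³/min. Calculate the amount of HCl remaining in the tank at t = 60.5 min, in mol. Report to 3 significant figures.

1.59 mol

Total volume: dV/dt = Q_in − Q_out = 0.33900 m³/min, so V(t) = 10.2 + 0.33900 t and V(60.5) = 30.710 m³.
No HCl enters, so dm/dt = −Q_out · (m/V).
dm/m = −Q_out dt/(V₀ + 0.33900 t); integrating gives ln(m/m₀) = −(Q_out/(Q_in−Q_out)) ln(V/V₀).
m = m₀ (V₀/V)^(Q_out/(Q_in−Q_out)) = 4.91 × (10.2/30.710)^(1.0236) = 1.5890 mol.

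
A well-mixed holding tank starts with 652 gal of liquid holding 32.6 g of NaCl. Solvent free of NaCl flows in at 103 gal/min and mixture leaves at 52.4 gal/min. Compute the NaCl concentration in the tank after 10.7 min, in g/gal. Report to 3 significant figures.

Let m(t) be the amount of NaCl. Volume: V(t) = V₀ + (Q_in − Q_out) t = 652 + 50.600 t; V(10.7) = 1193.4 gal.
No NaCl enters, so dm/dt = −Q_out · (m/V).
dm/m = −Q_out dt/(V₀ + 50.600 t); integrating gives ln(m/m₀) = −(Q_out/(Q_in−Q_out)) ln(V/V₀).
m = m₀ (V₀/V)^(Q_out/(Q_in−Q_out)) = 32.6 × (652/1193.4)^(1.0356) = 17.431 g.
C = m/V = 17.431/1193.4 = 0.014606 g/gal.

0.0146 g/gal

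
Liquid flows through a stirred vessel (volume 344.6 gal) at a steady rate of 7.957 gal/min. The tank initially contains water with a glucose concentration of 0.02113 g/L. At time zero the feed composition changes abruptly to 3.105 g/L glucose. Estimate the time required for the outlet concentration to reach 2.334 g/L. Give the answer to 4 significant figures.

Species balance: V dC/dt = Q(C_in − C) ⇒ τ = V/Q = 43.3078 min.
C(t) = C_in + (C₀ − C_in) e^(−t/τ). Set C = 2.334 and solve for t:
e^(−t/τ) = (C − C_in)/(C₀ − C_in) = (2.334 − 3.105)/(0.02113 − 3.105) = 0.250011
t = −τ ln(…) = 43.3078 × 1.38625 = 60.0355 min.

60.04 min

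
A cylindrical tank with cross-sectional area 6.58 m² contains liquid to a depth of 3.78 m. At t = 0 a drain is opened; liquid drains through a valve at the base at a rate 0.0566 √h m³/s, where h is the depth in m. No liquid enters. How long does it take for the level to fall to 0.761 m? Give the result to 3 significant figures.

With no inflow, A dh/dt = −0.0566 √h.
This is separable: 2 d(√h)/dt = −0.0566/A, so √h = √h₀ − (0.0566/(2A)) t.
t = 2A(√h₀ − √h)/0.0566 = 2·6.58·(√3.78 − √0.761)/0.0566
  = 13.160 × (1.9442 − 0.87235) / 0.0566 = 249.22 s.

249 s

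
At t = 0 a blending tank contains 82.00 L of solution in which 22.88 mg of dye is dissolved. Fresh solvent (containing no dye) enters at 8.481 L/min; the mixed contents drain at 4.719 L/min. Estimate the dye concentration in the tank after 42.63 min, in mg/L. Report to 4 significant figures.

Total volume: dV/dt = Q_in − Q_out = 3.76200 L/min, so V(t) = 82.00 + 3.76200 t and V(42.63) = 242.374 L.
Solute balance: dm/dt = 0 − Q_out C = −Q_out m/V(t).
Separate: dm/m = −Q_out dt/V(t) ⇒ ln(m/m₀) = −(Q_out/(Q_in−Q_out)) ln(V/V₀).
m = m₀ (V₀/V)^(Q_out/(Q_in−Q_out)) = 22.88 × (82.00/242.374)^(1.25439) = 5.87559 mg.
C = m/V = 5.87559/242.374 = 0.0242418 mg/L.

0.02424 mg/L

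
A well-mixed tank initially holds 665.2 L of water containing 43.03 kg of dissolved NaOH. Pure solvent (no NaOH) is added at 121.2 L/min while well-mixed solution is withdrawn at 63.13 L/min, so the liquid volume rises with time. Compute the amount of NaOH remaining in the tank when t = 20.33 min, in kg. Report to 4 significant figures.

14.19 kg

Let m(t) be the amount of NaOH. Volume: V(t) = V₀ + (Q_in − Q_out) t = 665.2 + 58.0700 t; V(20.33) = 1845.76 L.
No NaOH enters, so dm/dt = −Q_out · (m/V).
Separate: dm/m = −Q_out dt/V(t) ⇒ ln(m/m₀) = −(Q_out/(Q_in−Q_out)) ln(V/V₀).
m = m₀ (V₀/V)^(Q_out/(Q_in−Q_out)) = 43.03 × (665.2/1845.76)^(1.08714) = 14.1882 kg.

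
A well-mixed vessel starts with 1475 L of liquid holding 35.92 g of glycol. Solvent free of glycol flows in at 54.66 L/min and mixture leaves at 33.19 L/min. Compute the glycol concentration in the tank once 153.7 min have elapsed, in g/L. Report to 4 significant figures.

Total volume: dV/dt = Q_in − Q_out = 21.4700 L/min, so V(t) = 1475 + 21.4700 t and V(153.7) = 4774.94 L.
No glycol enters, so dm/dt = −Q_out · (m/V).
Separate: dm/m = −Q_out dt/V(t) ⇒ ln(m/m₀) = −(Q_out/(Q_in−Q_out)) ln(V/V₀).
m = m₀ (V₀/V)^(Q_out/(Q_in−Q_out)) = 35.92 × (1475/4774.94)^(1.54588) = 5.84342 g.
C = m/V = 5.84342/4774.94 = 0.00122377 g/L.

0.001224 g/L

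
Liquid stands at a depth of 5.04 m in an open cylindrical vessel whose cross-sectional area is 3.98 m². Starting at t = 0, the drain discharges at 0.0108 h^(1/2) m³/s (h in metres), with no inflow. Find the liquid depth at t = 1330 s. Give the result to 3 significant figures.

Volume balance on the tank: A dh/dt = −0.0108 √h.
This is separable: 2 d(√h)/dt = −0.0108/A, so √h = √h₀ − (0.0108/(2A)) t.
√h = √5.04 − 0.0108·1330/(2·3.98) = 2.2450 − 1.8045 = 0.44047.
h = 0.44047² = 0.19402 m.

0.194 m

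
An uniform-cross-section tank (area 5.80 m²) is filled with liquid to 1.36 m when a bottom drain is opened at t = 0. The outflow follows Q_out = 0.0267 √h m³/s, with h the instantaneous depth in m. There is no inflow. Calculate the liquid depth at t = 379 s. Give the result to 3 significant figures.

0.0863 m

Accumulation of liquid (constant cross-section A): A dh/dt = −0.0267 √h.
∫ h^(−1/2) dh = −(0.0267/A) ∫ dt, giving 2√h = 2√h₀ − (0.0267/A) t.
√h = √1.36 − 0.0267·379/(2·5.80) = 1.1662 − 0.87235 = 0.29384.
h = 0.29384² = 0.086340 m.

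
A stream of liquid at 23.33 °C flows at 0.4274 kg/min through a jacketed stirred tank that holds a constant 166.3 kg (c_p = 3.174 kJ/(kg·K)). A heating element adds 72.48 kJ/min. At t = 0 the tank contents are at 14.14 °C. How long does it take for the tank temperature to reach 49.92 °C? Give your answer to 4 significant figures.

M c_p dT/dt = ṁ c_p (T_in − T) + Q̇.
τ = M/ṁ = 389.097 min; T_ss = T_in + Q̇/(ṁ c_p) = 76.7590 °C.
T(t) = T_ss + (T₀ − T_ss) e^(−t/τ). Set T = 49.92:
e^(−t/τ) = (49.92 − 76.7590)/(14.14 − 76.7590) = 0.428608
t = −389.097 · ln(0.428608) = 329.648 min.

329.6 min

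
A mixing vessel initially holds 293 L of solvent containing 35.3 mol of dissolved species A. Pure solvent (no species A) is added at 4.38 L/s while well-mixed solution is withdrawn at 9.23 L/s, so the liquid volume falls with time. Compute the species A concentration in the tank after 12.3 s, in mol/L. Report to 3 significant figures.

0.0981 mol/L

Total volume: dV/dt = Q_in − Q_out = -4.8500 L/s, so V(t) = 293 − 4.8500 t and V(12.3) = 233.34 L.
Solute balance: dm/dt = 0 − Q_out C = −Q_out m/V(t).
dm/m = −Q_out dt/(V₀ − 4.8500 t); integrating gives ln(m/m₀) = −(Q_out/(Q_in−Q_out)) ln(V/V₀).
m = m₀ (V₀/V)^(Q_out/(Q_in−Q_out)) = 35.3 × (293/233.34)^(-1.9031) = 22.889 mol.
C = m/V = 22.889/233.34 = 0.098089 mol/L.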